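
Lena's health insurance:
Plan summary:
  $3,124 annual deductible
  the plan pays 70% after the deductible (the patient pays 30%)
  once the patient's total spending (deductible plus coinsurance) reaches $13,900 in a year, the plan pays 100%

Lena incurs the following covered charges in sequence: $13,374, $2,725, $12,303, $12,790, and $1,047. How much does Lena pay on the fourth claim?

Claim 1 — $13,374: deductible takes $3,124, $10,250 remains; 30% of $10,250 = $3,075. Cost to patient: $6,199. OOP to date $6,199.
Claim 2 — $2,725: deductible already satisfied, so patient's share is 30% × $2,725 = $817.50. Patient pays $817.50; OOP now $7,016.50.
Claim 3 — $12,303: deductible met; 30% of $12,303 = $3,690.90. Cost to patient: $3,690.90. OOP to date $10,707.40.
Claim 4 — $12,790: 30% coinsurance on $12,790 = $3,837. OOP would hit $14,544.40 > $13,900, so the cap limits the patient to $13,900 − $10,707.40 = $3,192.60.

$3,192.60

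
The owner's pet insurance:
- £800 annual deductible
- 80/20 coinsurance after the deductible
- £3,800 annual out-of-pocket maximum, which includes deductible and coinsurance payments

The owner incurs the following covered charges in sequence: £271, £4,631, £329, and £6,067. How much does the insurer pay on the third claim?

#1 (£271): fully absorbed by the deductible. Owner pays £271; OOP now £271. Plan pays £271 − £271 = £0.
#2 (£4,631): deductible takes £529, £4,102 remains; owner's 20% is £820.40. Owner owes £1,349.40 (running OOP £1,620.40). Plan pays £4,631 − £1,349.40 = £3,281.60.
#3 (£329): deductible already satisfied, so owner's share is 20% × £329 = £65.80. Owner owes £65.80 (running OOP £1,686.20). Insurer: £329 − £65.80 = £263.20.

£263.20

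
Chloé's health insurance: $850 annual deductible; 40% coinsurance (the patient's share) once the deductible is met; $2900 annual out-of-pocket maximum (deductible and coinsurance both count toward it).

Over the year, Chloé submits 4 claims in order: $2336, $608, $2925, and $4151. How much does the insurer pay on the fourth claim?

Bill 1, $2336: deductible takes $850, $1486 remains; 40% of $1486 = $594.40. Cost to patient: $1444.40. OOP to date $1444.40. Insurer: $2336 − $1444.40 = $891.60.
Bill 2, $608: 40% coinsurance on $608 = $243.20. Patient owes $243.20 (running OOP $1687.60). Insurer: $608 − $243.20 = $364.80.
Bill 3, $2925: deductible met; 40% of $2925 = $1170. Cost to patient: $1170. OOP to date $2857.60. Plan pays $2925 − $1170 = $1755.
Bill 4, $4151: 40% coinsurance on $4151 = $1660.40. OOP would hit $4518 > $2900, so the cap limits the patient to $2900 − $2857.60 = $42.40. Plan pays $4151 − $42.40 = $4108.60.

$4108.60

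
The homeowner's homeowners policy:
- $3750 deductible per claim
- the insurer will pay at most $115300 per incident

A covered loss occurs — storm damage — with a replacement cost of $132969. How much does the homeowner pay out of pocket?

Subtract the deductible: $132969 − $3750 = $129219.
The $115300 per-incident cap binds; insurer pays $115300.
Homeowner's share is the uncovered remainder: $132969 − $115300 = $17669.

$17669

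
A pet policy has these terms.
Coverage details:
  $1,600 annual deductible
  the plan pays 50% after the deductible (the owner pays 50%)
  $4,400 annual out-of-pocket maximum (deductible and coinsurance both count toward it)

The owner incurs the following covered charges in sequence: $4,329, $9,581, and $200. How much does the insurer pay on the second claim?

$8,145.50

#1 ($4,329): $1,600 to deductible, leaving $2,729; owner's 50% is $1,364.50. Owner pays $2,964.50; OOP now $2,964.50. Plan pays $4,329 − $2,964.50 = $1,364.50.
#2 ($9,581): 50% coinsurance on $9,581 = $4,790.50. OOP would hit $7,755 > $4,400, so the cap limits the owner to $4,400 − $2,964.50 = $1,435.50. Insurer: $9,581 − $1,435.50 = $8,145.50.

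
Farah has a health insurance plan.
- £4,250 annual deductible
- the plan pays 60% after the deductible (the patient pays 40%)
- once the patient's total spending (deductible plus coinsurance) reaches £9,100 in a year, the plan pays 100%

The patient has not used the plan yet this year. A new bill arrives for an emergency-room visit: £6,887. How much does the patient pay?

The full £4,250 deductible is still open; £4,250 of this bill applies to it.
The remaining £2,637 (= £6,887 − £4,250) moves to coinsurance.
Coinsurance: £2,637 × 40% = £1,054.80.
Patient responsibility before any cap: £4,250 + £1,054.80 = £5,304.80.
Total out-of-pocket so far would be £0 + £5,304.80 = £5,304.80, below the £9,100 cap — no reduction.

£5,304.80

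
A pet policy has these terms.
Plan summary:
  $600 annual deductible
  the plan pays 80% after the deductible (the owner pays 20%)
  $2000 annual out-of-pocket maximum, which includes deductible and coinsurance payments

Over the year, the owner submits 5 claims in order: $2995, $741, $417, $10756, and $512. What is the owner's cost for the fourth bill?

$689.40

Bill 1, $2995: $600 finishes the deductible; $2395 goes to coinsurance; coinsurance $2395 × 20% = $479. Owner pays $1079; OOP now $1079.
Bill 2, $741: deductible already satisfied, so owner's share is 20% × $741 = $148.20. Owner pays $148.20; OOP now $1227.20.
Bill 3, $417: deductible already satisfied, so owner's share is 20% × $417 = $83.40. Cost to owner: $83.40. OOP to date $1310.60.
Bill 4, $10756: deductible already satisfied, so owner's share is 20% × $10756 = $2151.20. OOP would hit $3461.80 > $2000, so the cap limits the owner to $2000 − $1310.60 = $689.40.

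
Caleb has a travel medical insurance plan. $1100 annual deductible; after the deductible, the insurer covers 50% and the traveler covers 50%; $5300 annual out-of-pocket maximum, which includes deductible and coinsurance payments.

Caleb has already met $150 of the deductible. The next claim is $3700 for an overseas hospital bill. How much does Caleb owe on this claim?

Remaining deductible: $1100 − $150 = $950.
The remaining $2750 (= $3700 − $950) moves to coinsurance.
Coinsurance: $2750 × 50% = $1375.
Traveler responsibility before any cap: $950 + $1375 = $2325.
Cumulative spending $150 + $2325 = $2475 stays under the $5300 maximum.

$2325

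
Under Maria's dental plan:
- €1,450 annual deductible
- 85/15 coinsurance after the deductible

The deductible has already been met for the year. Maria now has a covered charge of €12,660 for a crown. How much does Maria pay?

The deductible is already satisfied, so the full bill goes to coinsurance.
Patient's 15% share of €12,660 is €1,899.

€1,899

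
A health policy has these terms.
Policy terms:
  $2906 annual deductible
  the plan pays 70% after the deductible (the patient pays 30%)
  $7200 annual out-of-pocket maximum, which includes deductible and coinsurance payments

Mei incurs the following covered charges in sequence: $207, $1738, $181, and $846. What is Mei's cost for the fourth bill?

Claim 1 — $207: fully absorbed by the deductible. Patient owes $207 (running OOP $207).
Claim 2 — $1738: fully absorbed by the deductible. Patient pays $1738; OOP now $1945.
Claim 3 — $181: entire amount goes to the deductible. Patient owes $181 (running OOP $2126).
Claim 4 — $846: $780 finishes the deductible; $66 goes to coinsurance; coinsurance $66 × 30% = $19.80. Cost to patient: $799.80. OOP to date $2925.80.

$799.80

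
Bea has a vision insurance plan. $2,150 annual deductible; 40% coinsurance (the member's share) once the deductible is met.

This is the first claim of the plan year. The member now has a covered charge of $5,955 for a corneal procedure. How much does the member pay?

$3,672

The full $2,150 deductible is still open; $2,150 of this bill applies to it.
That leaves $5,955 − $2,150 = $3,805 for coinsurance.
40% of $3,805 = $1,522 falls to the member.
Member responsibility: $2,150 + $1,522 = $3,672.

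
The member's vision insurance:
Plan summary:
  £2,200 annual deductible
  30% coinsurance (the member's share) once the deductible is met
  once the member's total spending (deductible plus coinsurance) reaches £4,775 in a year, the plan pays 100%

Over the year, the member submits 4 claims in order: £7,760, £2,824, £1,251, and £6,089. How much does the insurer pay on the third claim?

£1,191.20

Claim 1 (£7,760): £2,200 finishes the deductible; £5,560 goes to coinsurance; coinsurance £5,560 × 30% = £1,668. Cost to member: £3,868. OOP to date £3,868. Plan pays £7,760 − £3,868 = £3,892.
Claim 2 (£2,824): 30% coinsurance on £2,824 = £847.20. Cost to member: £847.20. OOP to date £4,715.20. Plan pays £2,824 − £847.20 = £1,976.80.
Claim 3 (£1,251): deductible met; 30% of £1,251 = £375.30. Adding that to £4,715.20 gives £5,090.50, past the £4,775 cap; member pays only £4,775 − £4,715.20 = £59.80. Plan pays £1,251 − £59.80 = £1,191.20.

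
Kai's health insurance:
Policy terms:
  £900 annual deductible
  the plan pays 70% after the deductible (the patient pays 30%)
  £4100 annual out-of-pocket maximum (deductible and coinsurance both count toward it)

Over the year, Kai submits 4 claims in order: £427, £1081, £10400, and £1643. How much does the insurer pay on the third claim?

#1 (£427): fully absorbed by the deductible. Patient owes £427 (running OOP £427). Insurer: £427 − £427 = £0.
#2 (£1081): £473 to deductible, leaving £608; patient's 30% is £182.40. Patient pays £655.40; OOP now £1082.40. Insurer: £1081 − £655.40 = £425.60.
#3 (£10400): deductible met; 30% of £10400 = £3120. Adding that to £1082.40 gives £4202.40, past the £4100 cap; patient pays only £4100 − £1082.40 = £3017.60. Plan pays £10400 − £3017.60 = £7382.40.

£7382.40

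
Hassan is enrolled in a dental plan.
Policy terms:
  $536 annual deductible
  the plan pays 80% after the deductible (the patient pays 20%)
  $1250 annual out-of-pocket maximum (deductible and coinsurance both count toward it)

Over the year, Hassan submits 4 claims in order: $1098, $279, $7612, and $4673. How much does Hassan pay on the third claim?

Claim 1 ($1098): deductible takes $536, $562 remains; coinsurance $562 × 20% = $112.40. Patient owes $648.40 (running OOP $648.40).
Claim 2 ($279): 20% coinsurance on $279 = $55.80. Cost to patient: $55.80. OOP to date $704.20.
Claim 3 ($7612): deductible met; 20% of $7612 = $1522.40. That would push OOP to $2226.60, over the $1250 cap, so patient pays $1250 − $704.20 = $545.80.

$545.80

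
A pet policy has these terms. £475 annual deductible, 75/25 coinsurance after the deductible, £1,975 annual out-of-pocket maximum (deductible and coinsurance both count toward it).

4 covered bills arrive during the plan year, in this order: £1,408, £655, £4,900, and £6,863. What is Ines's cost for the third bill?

Claim 1 — £1,408: deductible takes £475, £933 remains; 25% of £933 = £233.25. Cost to owner: £708.25. OOP to date £708.25.
Claim 2 — £655: deductible already satisfied, so owner's share is 25% × £655 = £163.75. Cost to owner: £163.75. OOP to date £872.
Claim 3 — £4,900: 25% coinsurance on £4,900 = £1,225. Adding that to £872 gives £2,097, past the £1,975 cap; owner pays only £1,975 − £872 = £1,103.

£1,103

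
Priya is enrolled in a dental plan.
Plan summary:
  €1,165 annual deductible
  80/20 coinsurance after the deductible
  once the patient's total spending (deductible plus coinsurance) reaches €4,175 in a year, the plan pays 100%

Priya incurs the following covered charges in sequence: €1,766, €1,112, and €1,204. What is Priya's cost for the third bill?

€240.80

Claim 1 (€1,766): deductible takes €1,165, €601 remains; 20% of €601 = €120.20. Cost to patient: €1,285.20. OOP to date €1,285.20.
Claim 2 (€1,112): deductible already satisfied, so patient's share is 20% × €1,112 = €222.40. Patient owes €222.40 (running OOP €1,507.60).
Claim 3 (€1,204): deductible met; 20% of €1,204 = €240.80. Cost to patient: €240.80. OOP to date €1,748.40.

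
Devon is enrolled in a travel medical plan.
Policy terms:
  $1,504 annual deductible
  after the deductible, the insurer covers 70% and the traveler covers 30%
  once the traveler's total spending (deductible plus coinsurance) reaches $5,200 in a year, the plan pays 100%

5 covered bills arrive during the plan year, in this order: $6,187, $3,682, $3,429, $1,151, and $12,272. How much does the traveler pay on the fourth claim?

$157.80

Claim 1 — $6,187: $1,504 to deductible, leaving $4,683; traveler's 30% is $1,404.90. Cost to traveler: $2,908.90. OOP to date $2,908.90.
Claim 2 — $3,682: deductible met; 30% of $3,682 = $1,104.60. Traveler owes $1,104.60 (running OOP $4,013.50).
Claim 3 — $3,429: 30% coinsurance on $3,429 = $1,028.70. Traveler owes $1,028.70 (running OOP $5,042.20).
Claim 4 — $1,151: deductible already satisfied, so traveler's share is 30% × $1,151 = $345.30. Adding that to $5,042.20 gives $5,387.50, past the $5,200 cap; traveler pays only $5,200 − $5,042.20 = $157.80.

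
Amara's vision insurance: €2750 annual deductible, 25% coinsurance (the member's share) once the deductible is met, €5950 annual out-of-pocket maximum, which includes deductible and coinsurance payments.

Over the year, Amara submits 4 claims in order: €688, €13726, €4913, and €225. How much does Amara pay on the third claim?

€284

Claim 1 (€688): entire amount goes to the deductible. Member pays €688; OOP now €688.
Claim 2 (€13726): deductible takes €2062, €11664 remains; coinsurance €11664 × 25% = €2916. Member pays €4978; OOP now €5666.
Claim 3 (€4913): 25% coinsurance on €4913 = €1228.25. OOP would hit €6894.25 > €5950, so the cap limits the member to €5950 − €5666 = €284.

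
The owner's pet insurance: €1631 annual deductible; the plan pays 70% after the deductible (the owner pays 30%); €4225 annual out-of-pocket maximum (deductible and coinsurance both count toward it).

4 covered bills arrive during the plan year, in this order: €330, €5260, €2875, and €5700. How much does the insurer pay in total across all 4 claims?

€9940

#1 (€330): all of it applies to the deductible. Cost to owner: €330. OOP to date €330. Plan pays €330 − €330 = €0.
#2 (€5260): €1301 to deductible, leaving €3959; owner's 30% is €1187.70. Owner owes €2488.70 (running OOP €2818.70). Insurer: €5260 − €2488.70 = €2771.30.
#3 (€2875): deductible already satisfied, so owner's share is 30% × €2875 = €862.50. Owner owes €862.50 (running OOP €3681.20). Plan pays €2875 − €862.50 = €2012.50.
#4 (€5700): 30% coinsurance on €5700 = €1710. OOP would hit €5391.20 > €4225, so the cap limits the owner to €4225 − €3681.20 = €543.80. Insurer: €5700 − €543.80 = €5156.20.
Insurer total = bills − owner's total = €14165 − €4225 = €9940.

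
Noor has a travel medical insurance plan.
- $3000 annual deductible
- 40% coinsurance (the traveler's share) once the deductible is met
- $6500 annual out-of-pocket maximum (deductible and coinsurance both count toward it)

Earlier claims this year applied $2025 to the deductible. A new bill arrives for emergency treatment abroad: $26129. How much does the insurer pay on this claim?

$21654

Deductible still to meet: $3000 − $2025 = $975.
After the $975 deductible portion, $26129 − $975 = $25154 is subject to coinsurance.
40% of $25154 = $10061.60 falls to the traveler.
Traveler responsibility before any cap: $975 + $10061.60 = $11036.60.
That would bring total out-of-pocket to $13061.60, past the $6500 cap. The traveler is capped at $6500 − $2025 = $4475 on this claim.
Insurer pays the balance: $26129 − $4475 = $21654.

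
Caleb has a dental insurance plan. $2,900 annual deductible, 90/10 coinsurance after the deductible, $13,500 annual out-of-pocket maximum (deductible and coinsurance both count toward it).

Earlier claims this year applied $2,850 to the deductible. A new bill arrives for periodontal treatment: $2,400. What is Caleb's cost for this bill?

$285

Deductible still to meet: $2,900 − $2,850 = $50.
That leaves $2,400 − $50 = $2,350 for coinsurance.
Coinsurance: $2,350 × 10% = $235.
So the patient owes $50 + $235 = $285 before any cap.
Year-to-date out-of-pocket becomes $2,850 + $285 = $3,135, still under the $13,500 maximum, so no cap applies.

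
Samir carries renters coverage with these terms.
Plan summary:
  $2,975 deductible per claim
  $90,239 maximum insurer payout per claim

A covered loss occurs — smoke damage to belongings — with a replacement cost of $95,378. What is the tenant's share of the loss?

$5,139

Subtract the deductible: $95,378 − $2,975 = $92,403.
Since $92,403 > $90,239, the payout is capped at $90,239.
Out of pocket: $95,378 − $90,239 = $5,139.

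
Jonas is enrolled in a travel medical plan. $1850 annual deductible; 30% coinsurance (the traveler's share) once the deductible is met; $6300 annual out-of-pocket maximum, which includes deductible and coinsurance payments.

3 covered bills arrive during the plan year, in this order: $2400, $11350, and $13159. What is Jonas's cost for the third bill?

$880

Claim 1 — $2400: deductible takes $1850, $550 remains; coinsurance $550 × 30% = $165. Cost to traveler: $2015. OOP to date $2015.
Claim 2 — $11350: 30% coinsurance on $11350 = $3405. Cost to traveler: $3405. OOP to date $5420.
Claim 3 — $13159: deductible met; 30% of $13159 = $3947.70. OOP would hit $9367.70 > $6300, so the cap limits the traveler to $6300 − $5420 = $880.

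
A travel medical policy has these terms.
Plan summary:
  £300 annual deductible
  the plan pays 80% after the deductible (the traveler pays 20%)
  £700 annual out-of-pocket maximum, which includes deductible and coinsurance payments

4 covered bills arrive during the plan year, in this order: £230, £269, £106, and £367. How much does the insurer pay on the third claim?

£84.80

Claim 1 — £230: all of it applies to the deductible. Traveler pays £230; OOP now £230. Insurer: £230 − £230 = £0.
Claim 2 — £269: £70 to deductible, leaving £199; traveler's 20% is £39.80. Cost to traveler: £109.80. OOP to date £339.80. Insurer: £269 − £109.80 = £159.20.
Claim 3 — £106: deductible met; 20% of £106 = £21.20. Traveler owes £21.20 (running OOP £361). Insurer: £106 − £21.20 = £84.80.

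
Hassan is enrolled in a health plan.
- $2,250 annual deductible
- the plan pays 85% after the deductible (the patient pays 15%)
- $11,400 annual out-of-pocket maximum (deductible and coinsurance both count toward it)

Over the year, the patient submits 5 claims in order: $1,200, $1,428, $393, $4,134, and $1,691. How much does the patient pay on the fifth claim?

$253.65

#1 ($1,200): entire amount goes to the deductible. Patient pays $1,200; OOP now $1,200.
#2 ($1,428): $1,050 to deductible, leaving $378; 15% of $378 = $56.70. Patient pays $1,106.70; OOP now $2,306.70.
#3 ($393): deductible already satisfied, so patient's share is 15% × $393 = $58.95. Patient owes $58.95 (running OOP $2,365.65).
#4 ($4,134): deductible met; 15% of $4,134 = $620.10. Patient owes $620.10 (running OOP $2,985.75).
#5 ($1,691): deductible already satisfied, so patient's share is 15% × $1,691 = $253.65. Patient pays $253.65; OOP now $3,239.40.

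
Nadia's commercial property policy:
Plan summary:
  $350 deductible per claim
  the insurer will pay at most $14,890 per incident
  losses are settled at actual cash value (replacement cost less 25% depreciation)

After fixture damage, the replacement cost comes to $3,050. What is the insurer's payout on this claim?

$1,937.50

Actual cash value after 25% depreciation: $3,050 × 75% = $2,287.50.
Subtract the deductible: $2,287.50 − $350 = $1,937.50.
$1,937.50 ≤ $14,890, so the limit doesn't bind; insurer pays $1,937.50.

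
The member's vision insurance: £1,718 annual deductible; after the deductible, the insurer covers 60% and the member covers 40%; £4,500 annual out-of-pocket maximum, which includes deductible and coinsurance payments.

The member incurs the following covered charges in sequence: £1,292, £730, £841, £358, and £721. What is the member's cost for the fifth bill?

£288.40

Bill 1, £1,292: fully absorbed by the deductible. Cost to member: £1,292. OOP to date £1,292.
Bill 2, £730: £426 finishes the deductible; £304 goes to coinsurance; member's 40% is £121.60. Member pays £547.60; OOP now £1,839.60.
Bill 3, £841: 40% coinsurance on £841 = £336.40. Member owes £336.40 (running OOP £2,176).
Bill 4, £358: 40% coinsurance on £358 = £143.20. Member owes £143.20 (running OOP £2,319.20).
Bill 5, £721: deductible met; 40% of £721 = £288.40. Member owes £288.40 (running OOP £2,607.60).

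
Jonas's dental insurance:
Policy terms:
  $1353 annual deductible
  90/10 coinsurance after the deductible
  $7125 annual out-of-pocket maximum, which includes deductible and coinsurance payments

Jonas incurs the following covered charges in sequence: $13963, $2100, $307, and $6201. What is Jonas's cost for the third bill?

$30.70

Bill 1, $13963: $1353 finishes the deductible; $12610 goes to coinsurance; patient's 10% is $1261. Cost to patient: $2614. OOP to date $2614.
Bill 2, $2100: deductible met; 10% of $2100 = $210. Patient pays $210; OOP now $2824.
Bill 3, $307: deductible met; 10% of $307 = $30.70. Patient owes $30.70 (running OOP $2854.70).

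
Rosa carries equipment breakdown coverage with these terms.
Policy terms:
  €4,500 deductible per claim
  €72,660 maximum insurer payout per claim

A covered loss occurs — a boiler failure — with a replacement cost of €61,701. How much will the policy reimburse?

€57,201

Less the €4,500 deductible: €61,701 − €4,500 = €57,201.
€57,201 is within the €72,660 limit, so the insurer pays €57,201.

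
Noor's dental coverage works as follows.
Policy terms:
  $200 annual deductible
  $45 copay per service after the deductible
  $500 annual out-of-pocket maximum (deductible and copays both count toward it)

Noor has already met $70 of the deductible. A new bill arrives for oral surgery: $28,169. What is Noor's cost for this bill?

$175

Remaining deductible: $200 − $70 = $130.
That leaves $28,169 − $130 = $28,039 for the copay.
Copay on this service: $45.
So the patient owes $130 + $45 = $175 before any cap.
Cumulative spending $70 + $175 = $245 stays under the $500 maximum.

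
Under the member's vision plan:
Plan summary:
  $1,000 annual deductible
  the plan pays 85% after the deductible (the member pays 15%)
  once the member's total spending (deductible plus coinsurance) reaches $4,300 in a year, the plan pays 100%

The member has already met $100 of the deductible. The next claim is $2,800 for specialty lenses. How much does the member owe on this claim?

Deductible still to meet: $1,000 − $100 = $900.
That leaves $2,800 − $900 = $1,900 for coinsurance.
Member's 15% share of $1,900 is $285.
Member responsibility before any cap: $900 + $285 = $1,185.
Year-to-date out-of-pocket becomes $100 + $1,185 = $1,285, still under the $4,300 maximum, so no cap applies.

$1,185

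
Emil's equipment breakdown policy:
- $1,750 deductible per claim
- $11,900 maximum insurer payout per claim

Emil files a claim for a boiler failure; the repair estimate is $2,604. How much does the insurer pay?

$854

Less the $1,750 deductible: $2,604 − $1,750 = $854.
$854 is within the $11,900 limit, so the insurer pays $854.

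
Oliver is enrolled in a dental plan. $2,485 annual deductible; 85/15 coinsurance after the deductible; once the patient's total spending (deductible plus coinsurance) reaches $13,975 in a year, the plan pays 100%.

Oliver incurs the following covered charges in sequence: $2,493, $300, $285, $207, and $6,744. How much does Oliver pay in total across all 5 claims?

Claim 1 — $2,493: $2,485 to deductible, leaving $8; coinsurance $8 × 15% = $1.20. Patient owes $2,486.20 (running OOP $2,486.20).
Claim 2 — $300: deductible already satisfied, so patient's share is 15% × $300 = $45. Patient owes $45 (running OOP $2,531.20).
Claim 3 — $285: 15% coinsurance on $285 = $42.75. Patient pays $42.75; OOP now $2,573.95.
Claim 4 — $207: 15% coinsurance on $207 = $31.05. Patient pays $31.05; OOP now $2,605.
Claim 5 — $6,744: 15% coinsurance on $6,744 = $1,011.60. Patient pays $1,011.60; OOP now $3,616.60.
Total paid by the patient: $2,486.20 + $45 + $42.75 + $31.05 + $1,011.60 = $3,616.60.

$3,616.60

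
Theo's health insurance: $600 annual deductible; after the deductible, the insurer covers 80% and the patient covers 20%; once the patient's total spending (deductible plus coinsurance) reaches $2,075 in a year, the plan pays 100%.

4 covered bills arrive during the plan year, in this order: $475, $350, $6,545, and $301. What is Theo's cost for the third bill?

Claim 1 ($475): all of it applies to the deductible. Cost to patient: $475. OOP to date $475.
Claim 2 ($350): deductible takes $125, $225 remains; coinsurance $225 × 20% = $45. Patient owes $170 (running OOP $645).
Claim 3 ($6,545): 20% coinsurance on $6,545 = $1,309. Patient pays $1,309; OOP now $1,954.

$1,309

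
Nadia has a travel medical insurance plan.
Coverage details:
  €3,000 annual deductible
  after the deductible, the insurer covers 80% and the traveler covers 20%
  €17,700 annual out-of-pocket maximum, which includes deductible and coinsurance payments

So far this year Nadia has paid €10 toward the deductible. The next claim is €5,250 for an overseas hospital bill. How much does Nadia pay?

Deductible still to meet: €3,000 − €10 = €2,990.
That leaves €5,250 − €2,990 = €2,260 for coinsurance.
20% of €2,260 = €452 falls to the traveler.
So the traveler owes €2,990 + €452 = €3,442 before any cap.
Total out-of-pocket so far would be €10 + €3,442 = €3,452, below the €17,700 cap — no reduction.

€3,442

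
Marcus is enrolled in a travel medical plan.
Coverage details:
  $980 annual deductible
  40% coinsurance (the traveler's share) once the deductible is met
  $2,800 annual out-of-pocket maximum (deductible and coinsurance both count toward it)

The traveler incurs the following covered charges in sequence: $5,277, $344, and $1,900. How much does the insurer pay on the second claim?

$242.80

Claim 1 — $5,277: deductible takes $980, $4,297 remains; traveler's 40% is $1,718.80. Cost to traveler: $2,698.80. OOP to date $2,698.80. Plan pays $5,277 − $2,698.80 = $2,578.20.
Claim 2 — $344: 40% coinsurance on $344 = $137.60. OOP would hit $2,836.40 > $2,800, so the cap limits the traveler to $2,800 − $2,698.80 = $101.20. Plan pays $344 − $101.20 = $242.80.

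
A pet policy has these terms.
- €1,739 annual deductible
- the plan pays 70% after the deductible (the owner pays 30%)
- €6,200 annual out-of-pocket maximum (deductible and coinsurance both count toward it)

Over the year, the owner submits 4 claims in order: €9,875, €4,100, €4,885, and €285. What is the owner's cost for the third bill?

€790.20

Claim 1 (€9,875): €1,739 finishes the deductible; €8,136 goes to coinsurance; owner's 30% is €2,440.80. Cost to owner: €4,179.80. OOP to date €4,179.80.
Claim 2 (€4,100): 30% coinsurance on €4,100 = €1,230. Owner pays €1,230; OOP now €5,409.80.
Claim 3 (€4,885): deductible already satisfied, so owner's share is 30% × €4,885 = €1,465.50. OOP would hit €6,875.30 > €6,200, so the cap limits the owner to €6,200 − €5,409.80 = €790.20.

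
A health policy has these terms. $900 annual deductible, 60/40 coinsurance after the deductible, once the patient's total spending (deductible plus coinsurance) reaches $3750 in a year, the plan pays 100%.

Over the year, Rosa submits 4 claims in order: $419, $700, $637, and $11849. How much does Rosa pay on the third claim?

#1 ($419): entire amount goes to the deductible. Patient owes $419 (running OOP $419).
#2 ($700): $481 to deductible, leaving $219; patient's 40% is $87.60. Patient pays $568.60; OOP now $987.60.
#3 ($637): deductible met; 40% of $637 = $254.80. Cost to patient: $254.80. OOP to date $1242.40.

$254.80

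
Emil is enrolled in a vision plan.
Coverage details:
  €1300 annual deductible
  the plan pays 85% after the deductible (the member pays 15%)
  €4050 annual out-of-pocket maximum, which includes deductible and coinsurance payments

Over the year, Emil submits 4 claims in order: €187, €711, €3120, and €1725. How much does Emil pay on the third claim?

Claim 1 — €187: entire amount goes to the deductible. Member owes €187 (running OOP €187).
Claim 2 — €711: all of it applies to the deductible. Cost to member: €711. OOP to date €898.
Claim 3 — €3120: €402 to deductible, leaving €2718; member's 15% is €407.70. Member pays €809.70; OOP now €1707.70.

€809.70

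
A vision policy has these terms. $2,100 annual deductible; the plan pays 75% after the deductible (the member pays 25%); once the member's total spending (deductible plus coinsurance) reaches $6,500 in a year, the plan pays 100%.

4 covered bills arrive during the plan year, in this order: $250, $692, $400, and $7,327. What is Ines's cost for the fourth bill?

Bill 1, $250: entire amount goes to the deductible. Cost to member: $250. OOP to date $250.
Bill 2, $692: all of it applies to the deductible. Member pays $692; OOP now $942.
Bill 3, $400: entire amount goes to the deductible. Member owes $400 (running OOP $1,342).
Bill 4, $7,327: $758 to deductible, leaving $6,569; member's 25% is $1,642.25. Cost to member: $2,400.25. OOP to date $3,742.25.

$2,400.25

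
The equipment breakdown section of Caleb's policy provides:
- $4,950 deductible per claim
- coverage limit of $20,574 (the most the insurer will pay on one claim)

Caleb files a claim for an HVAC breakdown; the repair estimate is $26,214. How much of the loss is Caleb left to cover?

$5,640

Subtract the deductible: $26,214 − $4,950 = $21,264.
$21,264 exceeds the $20,574 limit, so the insurer pays the limit: $20,574.
Out of pocket: $26,214 − $20,574 = $5,640.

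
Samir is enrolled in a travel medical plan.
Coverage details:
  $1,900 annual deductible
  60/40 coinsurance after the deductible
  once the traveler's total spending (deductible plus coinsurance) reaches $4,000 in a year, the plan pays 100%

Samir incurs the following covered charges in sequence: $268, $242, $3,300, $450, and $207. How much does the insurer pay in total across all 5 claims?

Claim 1 ($268): entire amount goes to the deductible. Traveler pays $268; OOP now $268. Plan pays $268 − $268 = $0.
Claim 2 ($242): all of it applies to the deductible. Traveler pays $242; OOP now $510. Insurer: $242 − $242 = $0.
Claim 3 ($3,300): $1,390 finishes the deductible; $1,910 goes to coinsurance; coinsurance $1,910 × 40% = $764. Traveler pays $2,154; OOP now $2,664. Plan pays $3,300 − $2,154 = $1,146.
Claim 4 ($450): 40% coinsurance on $450 = $180. Traveler owes $180 (running OOP $2,844). Insurer: $450 − $180 = $270.
Claim 5 ($207): 40% coinsurance on $207 = $82.80. Traveler pays $82.80; OOP now $2,926.80. Plan pays $207 − $82.80 = $124.20.
Insurer total = bills − traveler's total = $4,467 − $2,926.80 = $1,540.20.

$1,540.20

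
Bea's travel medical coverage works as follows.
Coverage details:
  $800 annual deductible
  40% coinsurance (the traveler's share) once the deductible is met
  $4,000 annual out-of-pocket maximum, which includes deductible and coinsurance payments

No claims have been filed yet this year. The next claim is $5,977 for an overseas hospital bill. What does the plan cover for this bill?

$3,106.20

Nothing has been paid toward the $800 deductible, so the first $800 of this charge is applied there.
The remaining $5,177 (= $5,977 − $800) moves to coinsurance.
Traveler's 40% share of $5,177 is $2,070.80.
Traveler responsibility before any cap: $800 + $2,070.80 = $2,870.80.
Cumulative spending $0 + $2,870.80 = $2,870.80 stays under the $4,000 maximum.
The insurer covers the remainder: $5,977 − $2,870.80 = $3,106.20.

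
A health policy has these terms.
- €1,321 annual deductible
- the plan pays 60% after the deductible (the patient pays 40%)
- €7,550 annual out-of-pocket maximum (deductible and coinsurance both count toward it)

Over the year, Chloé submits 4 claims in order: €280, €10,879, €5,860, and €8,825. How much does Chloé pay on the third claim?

€2,293.80

Claim 1 — €280: fully absorbed by the deductible. Cost to patient: €280. OOP to date €280.
Claim 2 — €10,879: deductible takes €1,041, €9,838 remains; patient's 40% is €3,935.20. Patient owes €4,976.20 (running OOP €5,256.20).
Claim 3 — €5,860: deductible already satisfied, so patient's share is 40% × €5,860 = €2,344. Adding that to €5,256.20 gives €7,600.20, past the €7,550 cap; patient pays only €7,550 − €5,256.20 = €2,293.80.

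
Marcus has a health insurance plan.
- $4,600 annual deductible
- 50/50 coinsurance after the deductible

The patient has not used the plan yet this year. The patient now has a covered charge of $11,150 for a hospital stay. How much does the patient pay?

$7,875

Deductible not yet touched, so the first $4,600 of the bill goes to the deductible.
After the $4,600 deductible portion, $11,150 − $4,600 = $6,550 is subject to coinsurance.
Coinsurance: $6,550 × 50% = $3,275.
Patient responsibility: $4,600 + $3,275 = $7,875.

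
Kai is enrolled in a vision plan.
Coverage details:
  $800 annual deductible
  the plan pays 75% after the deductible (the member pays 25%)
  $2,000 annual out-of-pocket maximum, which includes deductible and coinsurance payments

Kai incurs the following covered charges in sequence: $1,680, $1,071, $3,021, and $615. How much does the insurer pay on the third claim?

$2,308.75

Claim 1 — $1,680: $800 to deductible, leaving $880; 25% of $880 = $220. Cost to member: $1,020. OOP to date $1,020. Insurer: $1,680 − $1,020 = $660.
Claim 2 — $1,071: deductible met; 25% of $1,071 = $267.75. Member owes $267.75 (running OOP $1,287.75). Plan pays $1,071 − $267.75 = $803.25.
Claim 3 — $3,021: deductible already satisfied, so member's share is 25% × $3,021 = $755.25. OOP would hit $2,043 > $2,000, so the cap limits the member to $2,000 − $1,287.75 = $712.25. Plan pays $3,021 − $712.25 = $2,308.75.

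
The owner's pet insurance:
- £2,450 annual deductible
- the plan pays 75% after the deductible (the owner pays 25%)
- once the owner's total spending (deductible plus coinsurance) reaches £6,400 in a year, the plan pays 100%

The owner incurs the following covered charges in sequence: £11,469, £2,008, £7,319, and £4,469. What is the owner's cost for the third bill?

£1,193.25

Claim 1 (£11,469): £2,450 finishes the deductible; £9,019 goes to coinsurance; owner's 25% is £2,254.75. Cost to owner: £4,704.75. OOP to date £4,704.75.
Claim 2 (£2,008): 25% coinsurance on £2,008 = £502. Cost to owner: £502. OOP to date £5,206.75.
Claim 3 (£7,319): deductible met; 25% of £7,319 = £1,829.75. That would push OOP to £7,036.50, over the £6,400 cap, so owner pays £6,400 − £5,206.75 = £1,193.25.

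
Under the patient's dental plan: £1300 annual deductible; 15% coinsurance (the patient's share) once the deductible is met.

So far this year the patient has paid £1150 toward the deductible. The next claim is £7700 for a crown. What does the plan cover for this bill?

Remaining deductible: £1300 − £1150 = £150.
That leaves £7700 − £150 = £7550 for coinsurance.
Coinsurance: £7550 × 15% = £1132.50.
Patient responsibility: £150 + £1132.50 = £1282.50.
Insurer pays the balance: £7700 − £1282.50 = £6417.50.

£6417.50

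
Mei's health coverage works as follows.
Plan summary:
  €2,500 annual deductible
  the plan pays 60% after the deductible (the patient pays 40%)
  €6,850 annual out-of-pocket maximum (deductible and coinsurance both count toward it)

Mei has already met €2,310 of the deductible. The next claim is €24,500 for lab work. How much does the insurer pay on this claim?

Remaining deductible: €2,500 − €2,310 = €190.
That leaves €24,500 − €190 = €24,310 for coinsurance.
Coinsurance: €24,310 × 40% = €9,724.
Patient responsibility before any cap: €190 + €9,724 = €9,914.
That would bring total out-of-pocket to €12,224, past the €6,850 cap. The patient is capped at €6,850 − €2,310 = €4,540 on this claim.
Insurer pays the balance: €24,500 − €4,540 = €19,960.

€19,960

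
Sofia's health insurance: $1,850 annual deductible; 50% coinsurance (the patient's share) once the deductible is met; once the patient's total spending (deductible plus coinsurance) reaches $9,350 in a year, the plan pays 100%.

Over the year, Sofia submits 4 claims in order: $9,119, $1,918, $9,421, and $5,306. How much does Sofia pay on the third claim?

Bill 1, $9,119: $1,850 to deductible, leaving $7,269; 50% of $7,269 = $3,634.50. Cost to patient: $5,484.50. OOP to date $5,484.50.
Bill 2, $1,918: 50% coinsurance on $1,918 = $959. Patient owes $959 (running OOP $6,443.50).
Bill 3, $9,421: deductible already satisfied, so patient's share is 50% × $9,421 = $4,710.50. OOP would hit $11,154 > $9,350, so the cap limits the patient to $9,350 − $6,443.50 = $2,906.50.

$2,906.50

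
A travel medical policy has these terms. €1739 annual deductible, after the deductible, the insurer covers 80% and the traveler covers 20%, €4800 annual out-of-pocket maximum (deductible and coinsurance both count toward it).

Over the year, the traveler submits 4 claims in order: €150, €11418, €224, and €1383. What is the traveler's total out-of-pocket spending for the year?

#1 (€150): fully absorbed by the deductible. Cost to traveler: €150. OOP to date €150.
#2 (€11418): deductible takes €1589, €9829 remains; coinsurance €9829 × 20% = €1965.80. Traveler owes €3554.80 (running OOP €3704.80).
#3 (€224): deductible met; 20% of €224 = €44.80. Traveler owes €44.80 (running OOP €3749.60).
#4 (€1383): deductible already satisfied, so traveler's share is 20% × €1383 = €276.60. Traveler pays €276.60; OOP now €4026.20.
Total paid by the traveler: €150 + €3554.80 + €44.80 + €276.60 = €4026.20.

€4026.20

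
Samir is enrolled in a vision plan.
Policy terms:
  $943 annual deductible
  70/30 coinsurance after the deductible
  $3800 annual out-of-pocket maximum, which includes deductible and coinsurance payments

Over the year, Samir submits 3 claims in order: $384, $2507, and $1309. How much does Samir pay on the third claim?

Claim 1 ($384): all of it applies to the deductible. Cost to member: $384. OOP to date $384.
Claim 2 ($2507): deductible takes $559, $1948 remains; 30% of $1948 = $584.40. Cost to member: $1143.40. OOP to date $1527.40.
Claim 3 ($1309): deductible already satisfied, so member's share is 30% × $1309 = $392.70. Member pays $392.70; OOP now $1920.10.

$392.70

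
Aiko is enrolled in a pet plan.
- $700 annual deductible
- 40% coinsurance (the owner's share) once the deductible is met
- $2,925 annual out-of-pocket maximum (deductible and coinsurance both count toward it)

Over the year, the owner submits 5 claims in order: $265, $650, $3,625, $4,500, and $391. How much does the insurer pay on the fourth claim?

$3,811

Claim 1 — $265: entire amount goes to the deductible. Owner owes $265 (running OOP $265). Plan pays $265 − $265 = $0.
Claim 2 — $650: $435 finishes the deductible; $215 goes to coinsurance; coinsurance $215 × 40% = $86. Owner owes $521 (running OOP $786). Plan pays $650 − $521 = $129.
Claim 3 — $3,625: deductible already satisfied, so owner's share is 40% × $3,625 = $1,450. Cost to owner: $1,450. OOP to date $2,236. Plan pays $3,625 − $1,450 = $2,175.
Claim 4 — $4,500: deductible already satisfied, so owner's share is 40% × $4,500 = $1,800. Adding that to $2,236 gives $4,036, past the $2,925 cap; owner pays only $2,925 − $2,236 = $689. Insurer: $4,500 − $689 = $3,811.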